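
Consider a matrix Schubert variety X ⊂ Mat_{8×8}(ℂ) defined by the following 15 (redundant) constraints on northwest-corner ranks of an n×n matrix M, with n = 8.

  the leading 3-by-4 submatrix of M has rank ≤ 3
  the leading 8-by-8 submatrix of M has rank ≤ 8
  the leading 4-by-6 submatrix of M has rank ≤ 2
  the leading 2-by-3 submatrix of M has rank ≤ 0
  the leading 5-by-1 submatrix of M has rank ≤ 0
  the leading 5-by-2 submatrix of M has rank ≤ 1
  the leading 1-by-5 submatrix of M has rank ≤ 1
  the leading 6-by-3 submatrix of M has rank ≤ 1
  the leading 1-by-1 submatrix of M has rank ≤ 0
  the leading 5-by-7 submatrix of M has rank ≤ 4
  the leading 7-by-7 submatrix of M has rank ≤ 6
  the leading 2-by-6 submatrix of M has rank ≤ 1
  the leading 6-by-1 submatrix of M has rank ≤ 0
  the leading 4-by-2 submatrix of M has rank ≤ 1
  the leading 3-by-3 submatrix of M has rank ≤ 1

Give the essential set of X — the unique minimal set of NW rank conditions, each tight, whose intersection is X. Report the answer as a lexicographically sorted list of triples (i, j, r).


Recovering R(i,j) via the rank-extension bound from the 15 conditions:

  row 1: 0  0  0  1  1  1  1  1
  row 2: 0  0  0  1  1  1  2  2
  row 3: 0  1  1  2  2  2  3  3
  row 4: 0  1  1  2  2  2  3  4
  row 5: 0  1  1  2  3  3  4  5
  row 6: 0  1  1  2  3  4  5  6
  row 7: 1  2  2  3  4  5  6  7
  row 8: 1  2  3  4  5  6  7  8

giving w = (4, 7, 2, 8, 5, 6, 1, 3) via Δ²R.

ℓ(w)=17; the 5 essential cells (i,j,r):

[(2, 3, 0), (2, 6, 1), (4, 6, 2), (6, 1, 0), (6, 3, 1)]


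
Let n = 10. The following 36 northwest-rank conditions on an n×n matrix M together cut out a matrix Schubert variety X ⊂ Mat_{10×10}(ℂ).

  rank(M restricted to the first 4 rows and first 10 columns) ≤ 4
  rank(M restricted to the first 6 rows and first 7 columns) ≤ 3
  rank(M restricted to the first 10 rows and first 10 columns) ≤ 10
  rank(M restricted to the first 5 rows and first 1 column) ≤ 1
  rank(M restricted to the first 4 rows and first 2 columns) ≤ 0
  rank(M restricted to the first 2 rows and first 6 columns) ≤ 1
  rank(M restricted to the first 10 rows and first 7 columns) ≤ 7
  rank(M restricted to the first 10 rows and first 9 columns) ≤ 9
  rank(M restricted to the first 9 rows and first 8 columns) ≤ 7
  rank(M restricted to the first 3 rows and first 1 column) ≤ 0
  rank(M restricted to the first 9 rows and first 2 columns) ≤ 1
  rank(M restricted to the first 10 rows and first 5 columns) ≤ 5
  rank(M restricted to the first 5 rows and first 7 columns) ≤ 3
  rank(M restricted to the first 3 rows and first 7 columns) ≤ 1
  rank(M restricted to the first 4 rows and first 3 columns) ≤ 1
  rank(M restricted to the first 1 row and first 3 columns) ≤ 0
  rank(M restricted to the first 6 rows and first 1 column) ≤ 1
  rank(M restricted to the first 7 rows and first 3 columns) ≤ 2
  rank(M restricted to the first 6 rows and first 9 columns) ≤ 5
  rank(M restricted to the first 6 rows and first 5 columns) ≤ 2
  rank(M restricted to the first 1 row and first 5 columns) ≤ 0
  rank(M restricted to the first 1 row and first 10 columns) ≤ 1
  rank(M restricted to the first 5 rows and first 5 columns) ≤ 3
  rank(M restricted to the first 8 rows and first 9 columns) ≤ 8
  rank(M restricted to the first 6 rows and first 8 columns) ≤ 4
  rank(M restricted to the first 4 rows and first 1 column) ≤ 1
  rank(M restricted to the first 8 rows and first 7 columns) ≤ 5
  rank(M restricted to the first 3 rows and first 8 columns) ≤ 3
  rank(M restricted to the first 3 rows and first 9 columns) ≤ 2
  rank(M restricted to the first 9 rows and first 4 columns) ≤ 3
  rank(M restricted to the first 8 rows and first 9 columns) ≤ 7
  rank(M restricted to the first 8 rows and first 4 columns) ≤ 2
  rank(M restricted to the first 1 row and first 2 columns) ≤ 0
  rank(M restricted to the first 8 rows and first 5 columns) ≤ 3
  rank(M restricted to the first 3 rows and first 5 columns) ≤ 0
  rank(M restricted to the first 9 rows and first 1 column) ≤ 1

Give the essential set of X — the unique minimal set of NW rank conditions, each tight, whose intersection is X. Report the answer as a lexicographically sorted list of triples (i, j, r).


Reconstructing r_w from the 36 given conditions:

  row 1: 0 0 0 0 0 1 1 1 1 1
  row 2: 0 0 0 0 0 1 1 2 2 2
  row 3: 0 0 0 0 0 1 1 2 2 3
  row 4: 0 0 1 1 1 2 2 3 3 4
  row 5: 1 1 2 2 2 3 3 4 4 5
  row 6: 1 1 2 2 2 3 3 4 5 6
  row 7: 1 1 2 2 3 4 4 5 6 7
  row 8: 1 1 2 2 3 4 5 6 7 8
  row 9: 1 1 2 3 4 5 6 7 8 9
  row 10: 1 2 3 4 5 6 7 8 9 10

giving w = (6, 8, 10, 3, 1, 9, 5, 7, 4, 2) via Δ²R.

8 SE-corners of the 29-cell Rothe diagram give Ess(w):

[(3, 5, 0), (3, 7, 1), (3, 9, 2), (4, 2, 0), (6, 5, 2), (6, 7, 3), (8, 4, 2), (9, 2, 1)]


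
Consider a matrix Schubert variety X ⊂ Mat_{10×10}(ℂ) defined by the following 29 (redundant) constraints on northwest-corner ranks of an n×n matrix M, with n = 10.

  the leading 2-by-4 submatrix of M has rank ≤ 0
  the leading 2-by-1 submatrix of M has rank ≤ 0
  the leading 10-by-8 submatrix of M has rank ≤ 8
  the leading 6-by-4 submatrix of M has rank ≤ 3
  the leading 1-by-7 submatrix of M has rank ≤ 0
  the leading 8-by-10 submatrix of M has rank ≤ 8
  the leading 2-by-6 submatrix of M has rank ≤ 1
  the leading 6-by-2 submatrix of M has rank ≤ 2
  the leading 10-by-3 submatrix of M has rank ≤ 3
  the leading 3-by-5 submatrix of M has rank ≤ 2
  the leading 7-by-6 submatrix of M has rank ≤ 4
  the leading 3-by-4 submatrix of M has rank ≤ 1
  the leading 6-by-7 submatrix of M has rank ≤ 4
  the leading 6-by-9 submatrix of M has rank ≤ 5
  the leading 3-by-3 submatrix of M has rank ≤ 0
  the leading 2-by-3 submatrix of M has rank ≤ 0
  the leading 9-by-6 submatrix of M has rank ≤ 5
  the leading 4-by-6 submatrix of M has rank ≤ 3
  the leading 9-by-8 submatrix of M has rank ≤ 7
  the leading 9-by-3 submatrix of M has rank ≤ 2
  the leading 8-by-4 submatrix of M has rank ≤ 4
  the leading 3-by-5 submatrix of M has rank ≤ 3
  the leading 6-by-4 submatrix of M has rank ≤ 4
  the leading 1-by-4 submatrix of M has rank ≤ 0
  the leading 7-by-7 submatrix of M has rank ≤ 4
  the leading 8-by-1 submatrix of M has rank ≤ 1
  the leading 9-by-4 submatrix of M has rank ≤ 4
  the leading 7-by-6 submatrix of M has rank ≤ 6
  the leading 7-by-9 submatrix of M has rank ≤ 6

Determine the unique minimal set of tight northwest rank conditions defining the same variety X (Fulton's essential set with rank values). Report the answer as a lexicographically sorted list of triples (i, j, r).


Propagating the 29 rank bounds to every northwest block:

  row 1: 0 0 0 0 0 0 0 1 1 1
  row 2: 0 0 0 0 1 1 1 2 2 2
  row 3: 0 0 0 1 2 2 2 3 3 3
  row 4: 1 1 1 2 3 3 3 4 4 4
  row 5: 1 2 2 3 4 4 4 5 5 5
  row 6: 1 2 2 3 4 4 4 5 5 6
  row 7: 1 2 2 3 4 4 4 5 6 7
  row 8: 1 2 2 3 4 5 5 6 7 8
  row 9: 1 2 2 3 4 5 6 7 8 9
  row 10: 1 2 3 4 5 6 7 8 9 10

second differences of R give the permutation w = (8, 5, 4, 1, 2, 10, 9, 6, 7, 3).

6 SE-corners of the 23-cell Rothe diagram give Ess(w):

[(1, 7, 0), (2, 4, 0), (3, 3, 0), (6, 9, 5), (7, 7, 4), (9, 3, 2)]


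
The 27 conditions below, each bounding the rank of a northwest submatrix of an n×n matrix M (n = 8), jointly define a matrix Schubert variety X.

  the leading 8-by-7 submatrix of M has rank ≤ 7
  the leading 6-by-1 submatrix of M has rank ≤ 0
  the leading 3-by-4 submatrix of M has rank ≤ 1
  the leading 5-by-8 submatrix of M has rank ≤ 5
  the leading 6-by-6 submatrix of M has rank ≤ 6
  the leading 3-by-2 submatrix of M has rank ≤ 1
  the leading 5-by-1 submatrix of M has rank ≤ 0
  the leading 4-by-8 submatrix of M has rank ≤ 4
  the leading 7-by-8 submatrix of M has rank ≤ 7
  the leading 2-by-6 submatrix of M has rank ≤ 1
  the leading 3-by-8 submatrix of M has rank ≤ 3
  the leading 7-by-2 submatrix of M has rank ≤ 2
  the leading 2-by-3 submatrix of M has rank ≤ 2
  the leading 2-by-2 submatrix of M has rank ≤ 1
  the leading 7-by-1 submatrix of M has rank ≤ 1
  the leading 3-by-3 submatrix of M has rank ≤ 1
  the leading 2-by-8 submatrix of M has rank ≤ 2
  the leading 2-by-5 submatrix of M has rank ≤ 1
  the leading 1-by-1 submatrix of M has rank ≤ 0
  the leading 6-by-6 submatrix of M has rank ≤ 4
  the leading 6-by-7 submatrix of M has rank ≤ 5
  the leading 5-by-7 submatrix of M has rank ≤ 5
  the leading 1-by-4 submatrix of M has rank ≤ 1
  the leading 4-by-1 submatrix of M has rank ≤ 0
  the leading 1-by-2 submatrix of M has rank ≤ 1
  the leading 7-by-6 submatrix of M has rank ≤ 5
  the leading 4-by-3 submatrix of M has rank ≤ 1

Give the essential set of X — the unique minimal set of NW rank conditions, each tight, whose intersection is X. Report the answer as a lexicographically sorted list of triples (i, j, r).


Recovering R(i,j) via the rank-extension bound from the 27 conditions:

  R[1]: 0 1 1 1 1 1 1 1
  R[2]: 0 1 1 1 1 1 2 2
  R[3]: 0 1 1 1 2 2 3 3
  R[4]: 0 1 1 2 3 3 4 4
  R[5]: 0 1 2 3 4 4 5 5
  R[6]: 0 1 2 3 4 4 5 6
  R[7]: 1 2 3 4 5 5 6 7
  R[8]: 1 2 3 4 5 6 7 8

second differences of R give the permutation w = (2, 7, 5, 4, 3, 8, 1, 6).

Rothe diagram D(w) (14 cells), 5 SE-corners (essential conditions):

[(2, 6, 1), (3, 4, 1), (4, 3, 1), (6, 1, 0), (6, 6, 4)]


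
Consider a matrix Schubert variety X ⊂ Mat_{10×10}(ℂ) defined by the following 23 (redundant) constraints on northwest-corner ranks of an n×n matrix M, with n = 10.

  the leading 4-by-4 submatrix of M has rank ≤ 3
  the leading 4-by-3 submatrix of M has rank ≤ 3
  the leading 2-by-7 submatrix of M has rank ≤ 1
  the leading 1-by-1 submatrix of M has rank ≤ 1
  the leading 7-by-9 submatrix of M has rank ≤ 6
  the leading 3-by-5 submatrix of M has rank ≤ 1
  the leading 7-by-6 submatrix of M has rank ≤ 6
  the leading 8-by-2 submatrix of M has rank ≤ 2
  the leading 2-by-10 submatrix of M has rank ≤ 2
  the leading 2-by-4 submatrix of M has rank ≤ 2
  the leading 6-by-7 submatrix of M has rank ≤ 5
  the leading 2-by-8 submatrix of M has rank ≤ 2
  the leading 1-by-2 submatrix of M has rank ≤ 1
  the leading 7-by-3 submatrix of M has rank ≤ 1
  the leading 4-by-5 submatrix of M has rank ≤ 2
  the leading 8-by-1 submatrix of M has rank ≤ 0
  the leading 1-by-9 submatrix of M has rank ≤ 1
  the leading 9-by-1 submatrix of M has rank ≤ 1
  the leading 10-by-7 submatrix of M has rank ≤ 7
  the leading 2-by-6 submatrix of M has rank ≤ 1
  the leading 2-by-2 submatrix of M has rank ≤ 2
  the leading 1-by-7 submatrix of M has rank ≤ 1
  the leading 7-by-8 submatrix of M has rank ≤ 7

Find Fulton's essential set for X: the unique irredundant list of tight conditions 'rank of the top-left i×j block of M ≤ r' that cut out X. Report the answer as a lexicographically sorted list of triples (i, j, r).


The tightest implied rank at each (i,j), from the 23 conditions:

  0 1 1 1 1 1 1 1 1 1
  0 1 1 1 1 1 1 2 2 2
  0 1 1 1 1 2 2 3 3 3
  0 1 1 2 2 3 3 4 4 4
  0 1 1 2 3 4 4 5 5 5
  0 1 1 2 3 4 5 6 6 6
  0 1 1 2 3 4 5 6 6 7
  0 1 2 3 4 5 6 7 7 8
  1 2 3 4 5 6 7 8 8 9
  1 2 3 4 5 6 7 8 9 10

so w = (2, 8, 6, 4, 5, 7, 10, 3, 1, 9).

Fulton essential set (5 of the 21 Rothe cells):

[(2, 7, 1), (3, 5, 1), (7, 3, 1), (7, 9, 6), (8, 1, 0)]


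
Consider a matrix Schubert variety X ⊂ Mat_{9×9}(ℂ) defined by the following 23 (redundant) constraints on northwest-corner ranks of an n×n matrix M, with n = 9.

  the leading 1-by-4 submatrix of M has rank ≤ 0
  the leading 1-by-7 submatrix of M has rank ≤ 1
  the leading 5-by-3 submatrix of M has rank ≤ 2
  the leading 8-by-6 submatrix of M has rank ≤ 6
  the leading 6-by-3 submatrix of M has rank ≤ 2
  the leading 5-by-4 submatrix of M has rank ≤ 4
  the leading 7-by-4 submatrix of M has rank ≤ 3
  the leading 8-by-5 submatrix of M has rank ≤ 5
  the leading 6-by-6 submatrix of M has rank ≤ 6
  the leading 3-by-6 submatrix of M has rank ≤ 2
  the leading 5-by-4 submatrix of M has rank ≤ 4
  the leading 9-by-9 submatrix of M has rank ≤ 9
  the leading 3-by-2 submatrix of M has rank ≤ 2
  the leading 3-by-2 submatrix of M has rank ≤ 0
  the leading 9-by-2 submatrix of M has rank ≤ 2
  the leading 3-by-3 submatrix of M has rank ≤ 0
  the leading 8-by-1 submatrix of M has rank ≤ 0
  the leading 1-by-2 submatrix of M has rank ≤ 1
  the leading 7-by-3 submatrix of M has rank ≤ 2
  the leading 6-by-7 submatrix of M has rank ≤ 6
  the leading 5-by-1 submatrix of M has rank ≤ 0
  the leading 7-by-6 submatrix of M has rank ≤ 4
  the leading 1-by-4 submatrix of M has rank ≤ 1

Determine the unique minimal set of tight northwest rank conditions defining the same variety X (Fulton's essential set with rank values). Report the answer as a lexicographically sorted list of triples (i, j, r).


Reconstructing r_w from the 23 given conditions:

  R[1]: 0, 0, 0, 0, 1, 1, 1, 1, 1
  R[2]: 0, 0, 0, 1, 2, 2, 2, 2, 2
  R[3]: 0, 0, 0, 1, 2, 2, 3, 3, 3
  R[4]: 0, 1, 1, 2, 3, 3, 4, 4, 4
  R[5]: 0, 1, 2, 3, 4, 4, 5, 5, 5
  R[6]: 0, 1, 2, 3, 4, 4, 5, 6, 6
  R[7]: 0, 1, 2, 3, 4, 4, 5, 6, 7
  R[8]: 0, 1, 2, 3, 4, 5, 6, 7, 8
  R[9]: 1, 2, 3, 4, 5, 6, 7, 8, 9

reading off 1-entries of Δ²R: w = (5, 4, 7, 2, 3, 8, 9, 6, 1).

ℓ(w)=18; the 5 essential cells (i,j,r):

[(1, 4, 0), (3, 3, 0), (3, 6, 2), (7, 6, 4), (8, 1, 0)]


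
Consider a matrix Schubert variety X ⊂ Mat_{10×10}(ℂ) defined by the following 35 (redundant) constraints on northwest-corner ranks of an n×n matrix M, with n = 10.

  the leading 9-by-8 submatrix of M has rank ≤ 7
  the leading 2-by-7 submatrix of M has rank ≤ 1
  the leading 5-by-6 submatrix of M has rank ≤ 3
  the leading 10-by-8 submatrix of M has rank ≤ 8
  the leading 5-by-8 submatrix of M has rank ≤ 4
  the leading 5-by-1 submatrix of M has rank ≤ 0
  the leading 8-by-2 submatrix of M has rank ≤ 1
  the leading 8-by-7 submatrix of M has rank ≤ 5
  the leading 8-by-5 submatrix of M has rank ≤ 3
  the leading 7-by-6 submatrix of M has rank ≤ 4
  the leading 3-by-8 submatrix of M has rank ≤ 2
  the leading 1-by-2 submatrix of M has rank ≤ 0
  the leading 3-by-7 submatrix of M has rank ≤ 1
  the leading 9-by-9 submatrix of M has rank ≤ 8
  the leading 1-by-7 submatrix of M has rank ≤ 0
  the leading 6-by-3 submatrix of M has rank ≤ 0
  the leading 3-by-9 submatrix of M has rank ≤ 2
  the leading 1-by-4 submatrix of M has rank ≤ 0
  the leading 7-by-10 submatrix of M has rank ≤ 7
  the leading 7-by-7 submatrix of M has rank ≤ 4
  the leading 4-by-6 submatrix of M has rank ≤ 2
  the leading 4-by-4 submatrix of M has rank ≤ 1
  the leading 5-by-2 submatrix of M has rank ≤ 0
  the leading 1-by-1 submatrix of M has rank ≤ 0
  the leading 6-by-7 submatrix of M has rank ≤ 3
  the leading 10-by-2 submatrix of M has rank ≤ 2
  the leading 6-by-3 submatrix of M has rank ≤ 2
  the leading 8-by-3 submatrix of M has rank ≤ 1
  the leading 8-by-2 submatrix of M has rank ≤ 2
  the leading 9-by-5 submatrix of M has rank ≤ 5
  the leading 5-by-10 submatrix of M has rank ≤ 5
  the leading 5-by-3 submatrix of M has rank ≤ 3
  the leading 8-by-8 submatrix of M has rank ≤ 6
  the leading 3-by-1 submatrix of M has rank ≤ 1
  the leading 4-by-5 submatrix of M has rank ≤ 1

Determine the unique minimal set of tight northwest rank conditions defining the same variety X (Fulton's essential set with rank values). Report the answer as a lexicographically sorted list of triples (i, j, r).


Recovering R(i,j) via the rank-extension bound from the 35 conditions:

  row 1: 0, 0, 0, 0, 0, 0, 0, 1, 1, 1
  row 2: 0, 0, 0, 1, 1, 1, 1, 2, 2, 2
  row 3: 0, 0, 0, 1, 1, 1, 1, 2, 2, 3
  row 4: 0, 0, 0, 1, 1, 2, 2, 3, 3, 4
  row 5: 0, 0, 0, 1, 2, 3, 3, 4, 4, 5
  row 6: 0, 0, 0, 1, 2, 3, 3, 4, 5, 6
  row 7: 1, 1, 1, 2, 3, 4, 4, 5, 6, 7
  row 8: 1, 1, 1, 2, 3, 4, 5, 6, 7, 8
  row 9: 1, 2, 2, 3, 4, 5, 6, 7, 8, 9
  row 10: 1, 2, 3, 4, 5, 6, 7, 8, 9, 10

giving w = (8, 4, 10, 6, 5, 9, 1, 7, 2, 3) via Δ²R.

D(w) has 30 cells with 7 SE-corners; essential set:

[(1, 7, 0), (3, 7, 1), (3, 9, 2), (4, 5, 1), (6, 3, 0), (6, 7, 3), (8, 3, 1)]


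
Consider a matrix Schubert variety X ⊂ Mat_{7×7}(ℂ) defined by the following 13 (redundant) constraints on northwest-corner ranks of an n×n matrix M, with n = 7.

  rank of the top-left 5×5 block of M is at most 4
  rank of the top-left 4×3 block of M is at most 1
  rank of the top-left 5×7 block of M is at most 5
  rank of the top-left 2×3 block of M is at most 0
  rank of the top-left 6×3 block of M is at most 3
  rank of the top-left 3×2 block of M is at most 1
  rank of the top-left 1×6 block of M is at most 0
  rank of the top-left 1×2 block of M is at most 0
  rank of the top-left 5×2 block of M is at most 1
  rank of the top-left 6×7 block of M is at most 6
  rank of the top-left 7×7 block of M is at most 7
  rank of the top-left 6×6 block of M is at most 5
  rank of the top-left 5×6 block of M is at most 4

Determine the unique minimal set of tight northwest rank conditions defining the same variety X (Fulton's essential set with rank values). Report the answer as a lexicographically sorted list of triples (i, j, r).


The tightest implied rank at each (i,j), from the 13 conditions:

  i=1: 0 | 0 | 0 | 0 | 0 | 0 | 1
  i=2: 0 | 0 | 0 | 1 | 1 | 1 | 2
  i=3: 1 | 1 | 1 | 2 | 2 | 2 | 3
  i=4: 1 | 1 | 1 | 2 | 3 | 3 | 4
  i=5: 1 | 1 | 2 | 3 | 4 | 4 | 5
  i=6: 1 | 2 | 3 | 4 | 5 | 5 | 6
  i=7: 1 | 2 | 3 | 4 | 5 | 6 | 7

the unique w with this rank table is (7, 4, 1, 5, 3, 2, 6).

ℓ(w)=12; the 4 essential cells (i,j,r):

[(1, 6, 0), (2, 3, 0), (4, 3, 1), (5, 2, 1)]


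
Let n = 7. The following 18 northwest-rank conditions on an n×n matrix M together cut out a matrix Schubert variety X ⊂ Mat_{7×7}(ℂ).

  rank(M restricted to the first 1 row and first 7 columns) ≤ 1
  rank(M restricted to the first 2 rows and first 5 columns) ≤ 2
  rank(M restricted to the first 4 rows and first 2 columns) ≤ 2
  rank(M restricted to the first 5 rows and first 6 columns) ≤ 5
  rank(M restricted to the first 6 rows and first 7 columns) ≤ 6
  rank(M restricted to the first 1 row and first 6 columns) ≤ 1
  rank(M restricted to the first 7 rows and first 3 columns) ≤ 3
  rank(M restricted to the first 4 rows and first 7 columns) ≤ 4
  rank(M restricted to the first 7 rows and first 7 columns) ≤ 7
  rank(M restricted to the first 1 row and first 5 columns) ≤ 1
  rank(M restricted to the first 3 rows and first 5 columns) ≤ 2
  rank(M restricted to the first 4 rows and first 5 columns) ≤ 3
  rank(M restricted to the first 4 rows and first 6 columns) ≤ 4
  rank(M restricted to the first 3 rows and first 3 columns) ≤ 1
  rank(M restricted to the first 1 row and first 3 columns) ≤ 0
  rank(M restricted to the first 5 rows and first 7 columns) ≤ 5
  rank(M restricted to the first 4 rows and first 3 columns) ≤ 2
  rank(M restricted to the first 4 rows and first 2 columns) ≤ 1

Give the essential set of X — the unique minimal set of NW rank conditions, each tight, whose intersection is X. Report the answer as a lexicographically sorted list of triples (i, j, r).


Rank table r_w(7×7) implied by the 18 constraints:

  i=1: 0 0 0 1 1 1 1
  i=2: 1 1 1 2 2 2 2
  i=3: 1 1 1 2 2 3 3
  i=4: 1 1 2 3 3 4 4
  i=5: 1 2 3 4 4 5 5
  i=6: 1 2 3 4 5 6 6
  i=7: 1 2 3 4 5 6 7

reading off 1-entries of Δ²R: w = (4, 1, 6, 3, 2, 5, 7).

ℓ(w)=7; the 4 essential cells (i,j,r):

[(1, 3, 0), (3, 3, 1), (3, 5, 2), (4, 2, 1)]


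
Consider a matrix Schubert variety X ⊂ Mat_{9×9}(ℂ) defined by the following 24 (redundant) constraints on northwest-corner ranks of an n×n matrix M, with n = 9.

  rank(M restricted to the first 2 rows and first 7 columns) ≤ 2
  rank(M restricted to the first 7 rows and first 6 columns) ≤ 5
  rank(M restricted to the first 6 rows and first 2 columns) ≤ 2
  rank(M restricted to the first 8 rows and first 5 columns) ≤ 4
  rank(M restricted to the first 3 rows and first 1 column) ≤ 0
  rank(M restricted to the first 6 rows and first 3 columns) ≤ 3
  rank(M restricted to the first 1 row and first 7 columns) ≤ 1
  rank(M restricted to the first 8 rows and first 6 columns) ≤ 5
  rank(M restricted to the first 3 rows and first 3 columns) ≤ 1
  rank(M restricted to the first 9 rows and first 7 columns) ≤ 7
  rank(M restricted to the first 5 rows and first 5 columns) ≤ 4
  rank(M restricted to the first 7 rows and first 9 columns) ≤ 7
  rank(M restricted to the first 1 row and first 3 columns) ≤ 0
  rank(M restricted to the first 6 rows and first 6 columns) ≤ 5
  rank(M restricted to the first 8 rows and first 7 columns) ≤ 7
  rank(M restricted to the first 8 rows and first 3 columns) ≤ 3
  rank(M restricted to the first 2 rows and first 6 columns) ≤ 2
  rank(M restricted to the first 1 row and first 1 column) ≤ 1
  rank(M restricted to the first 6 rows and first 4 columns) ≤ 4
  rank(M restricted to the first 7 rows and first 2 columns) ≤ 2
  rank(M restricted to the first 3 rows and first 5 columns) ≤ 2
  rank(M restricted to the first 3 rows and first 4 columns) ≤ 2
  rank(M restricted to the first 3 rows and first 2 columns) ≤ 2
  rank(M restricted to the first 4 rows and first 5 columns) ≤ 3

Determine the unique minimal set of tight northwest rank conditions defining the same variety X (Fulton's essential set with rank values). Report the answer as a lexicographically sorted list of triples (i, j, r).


The tightest implied rank at each (i,j), from the 24 conditions:

  row 1: 0, 0, 0, 1, 1, 1, 1, 1, 1
  row 2: 0, 1, 1, 2, 2, 2, 2, 2, 2
  row 3: 0, 1, 1, 2, 2, 3, 3, 3, 3
  row 4: 1, 2, 2, 3, 3, 4, 4, 4, 4
  row 5: 1, 2, 3, 4, 4, 5, 5, 5, 5
  row 6: 1, 2, 3, 4, 4, 5, 6, 6, 6
  row 7: 1, 2, 3, 4, 4, 5, 6, 7, 7
  row 8: 1, 2, 3, 4, 4, 5, 6, 7, 8
  row 9: 1, 2, 3, 4, 5, 6, 7, 8, 9

so w = (4, 2, 6, 1, 3, 7, 8, 9, 5).

D(w) has 10 cells with 5 SE-corners; essential set:

[(1, 3, 0), (3, 1, 0), (3, 3, 1), (3, 5, 2), (8, 5, 4)]


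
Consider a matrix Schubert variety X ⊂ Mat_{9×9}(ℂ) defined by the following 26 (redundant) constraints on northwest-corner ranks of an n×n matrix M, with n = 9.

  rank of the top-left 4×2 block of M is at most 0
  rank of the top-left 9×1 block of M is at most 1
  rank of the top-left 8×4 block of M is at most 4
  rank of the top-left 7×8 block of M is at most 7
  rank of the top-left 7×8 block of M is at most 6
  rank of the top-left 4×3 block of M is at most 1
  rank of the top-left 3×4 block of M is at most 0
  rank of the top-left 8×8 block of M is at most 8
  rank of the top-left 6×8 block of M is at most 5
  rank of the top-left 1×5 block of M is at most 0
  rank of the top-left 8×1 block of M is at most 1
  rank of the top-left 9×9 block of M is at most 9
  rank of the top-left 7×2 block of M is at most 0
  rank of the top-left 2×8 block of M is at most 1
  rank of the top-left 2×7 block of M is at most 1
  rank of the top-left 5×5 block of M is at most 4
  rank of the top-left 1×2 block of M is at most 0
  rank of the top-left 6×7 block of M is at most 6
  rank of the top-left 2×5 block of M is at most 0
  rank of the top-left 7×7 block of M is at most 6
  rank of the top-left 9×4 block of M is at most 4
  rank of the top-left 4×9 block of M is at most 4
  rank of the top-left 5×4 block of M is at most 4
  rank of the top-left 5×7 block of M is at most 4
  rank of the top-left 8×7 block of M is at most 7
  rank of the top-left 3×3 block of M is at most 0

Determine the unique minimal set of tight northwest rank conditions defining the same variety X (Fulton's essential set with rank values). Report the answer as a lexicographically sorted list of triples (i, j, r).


Reconstructing r_w from the 26 given conditions:

  row 1: 0 0 0 0 0 1 1 1 1
  row 2: 0 0 0 0 0 1 1 1 2
  row 3: 0 0 0 0 1 2 2 2 3
  row 4: 0 0 1 1 2 3 3 3 4
  row 5: 0 0 1 2 3 4 4 4 5
  row 6: 0 0 1 2 3 4 5 5 6
  row 7: 0 0 1 2 3 4 5 6 7
  row 8: 1 1 2 3 4 5 6 7 8
  row 9: 1 2 3 4 5 6 7 8 9

reading off 1-entries of Δ²R: w = (6, 9, 5, 3, 4, 7, 8, 1, 2).

4 SE-corners of the 24-cell Rothe diagram give Ess(w):

[(2, 5, 0), (2, 8, 1), (3, 4, 0), (7, 2, 0)]


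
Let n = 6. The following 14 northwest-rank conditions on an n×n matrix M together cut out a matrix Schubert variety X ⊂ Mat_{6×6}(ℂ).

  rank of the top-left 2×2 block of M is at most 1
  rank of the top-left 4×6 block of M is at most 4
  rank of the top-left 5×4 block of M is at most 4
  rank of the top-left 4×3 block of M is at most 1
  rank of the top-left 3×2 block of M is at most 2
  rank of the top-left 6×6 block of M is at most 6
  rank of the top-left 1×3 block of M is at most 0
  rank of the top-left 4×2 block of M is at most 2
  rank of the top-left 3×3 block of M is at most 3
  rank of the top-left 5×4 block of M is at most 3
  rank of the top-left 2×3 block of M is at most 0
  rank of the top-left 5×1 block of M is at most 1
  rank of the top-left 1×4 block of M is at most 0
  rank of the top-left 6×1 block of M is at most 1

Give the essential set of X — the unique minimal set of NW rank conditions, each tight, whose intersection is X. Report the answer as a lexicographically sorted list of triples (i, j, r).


Computing R[i][j] = min implied NW-rank bound (n=6, 14 conditions):

  row 1: 0, 0, 0, 0, 1, 1
  row 2: 0, 0, 0, 1, 2, 2
  row 3: 1, 1, 1, 2, 3, 3
  row 4: 1, 1, 1, 2, 3, 4
  row 5: 1, 2, 2, 3, 4, 5
  row 6: 1, 2, 3, 4, 5, 6

the unique w with this rank table is (5, 4, 1, 6, 2, 3).

Rothe diagram D(w) (9 cells), 3 SE-corners (essential conditions):

[(1, 4, 0), (2, 3, 0), (4, 3, 1)]


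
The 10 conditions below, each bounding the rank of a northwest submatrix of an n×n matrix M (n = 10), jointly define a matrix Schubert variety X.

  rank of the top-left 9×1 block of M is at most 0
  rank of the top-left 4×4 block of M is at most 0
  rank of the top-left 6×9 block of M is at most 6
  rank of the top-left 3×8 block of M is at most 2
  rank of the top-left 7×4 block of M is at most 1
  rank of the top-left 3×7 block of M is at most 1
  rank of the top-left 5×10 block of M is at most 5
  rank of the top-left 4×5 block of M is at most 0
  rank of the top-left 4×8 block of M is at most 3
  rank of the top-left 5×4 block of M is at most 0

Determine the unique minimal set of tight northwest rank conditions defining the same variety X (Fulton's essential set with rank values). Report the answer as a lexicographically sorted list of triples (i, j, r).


Recovering R(i,j) via the rank-extension bound from the 10 conditions:

  row 1: 0 | 0 | 0 | 0 | 0 | 1 | 1 | 1 | 1 | 1
  row 2: 0 | 0 | 0 | 0 | 0 | 1 | 1 | 2 | 2 | 2
  row 3: 0 | 0 | 0 | 0 | 0 | 1 | 1 | 2 | 3 | 3
  row 4: 0 | 0 | 0 | 0 | 0 | 1 | 2 | 3 | 4 | 4
  row 5: 0 | 0 | 0 | 0 | 1 | 2 | 3 | 4 | 5 | 5
  row 6: 0 | 1 | 1 | 1 | 2 | 3 | 4 | 5 | 6 | 6
  row 7: 0 | 1 | 1 | 1 | 2 | 3 | 4 | 5 | 6 | 7
  row 8: 0 | 1 | 2 | 2 | 3 | 4 | 5 | 6 | 7 | 8
  row 9: 0 | 1 | 2 | 3 | 4 | 5 | 6 | 7 | 8 | 9
  row 10: 1 | 2 | 3 | 4 | 5 | 6 | 7 | 8 | 9 | 10

giving w = (6, 8, 9, 7, 5, 2, 10, 3, 4, 1) via Δ²R.

ℓ(w)=32; the 5 essential cells (i,j,r):

[(3, 7, 1), (4, 5, 0), (5, 4, 0), (7, 4, 1), (9, 1, 0)]


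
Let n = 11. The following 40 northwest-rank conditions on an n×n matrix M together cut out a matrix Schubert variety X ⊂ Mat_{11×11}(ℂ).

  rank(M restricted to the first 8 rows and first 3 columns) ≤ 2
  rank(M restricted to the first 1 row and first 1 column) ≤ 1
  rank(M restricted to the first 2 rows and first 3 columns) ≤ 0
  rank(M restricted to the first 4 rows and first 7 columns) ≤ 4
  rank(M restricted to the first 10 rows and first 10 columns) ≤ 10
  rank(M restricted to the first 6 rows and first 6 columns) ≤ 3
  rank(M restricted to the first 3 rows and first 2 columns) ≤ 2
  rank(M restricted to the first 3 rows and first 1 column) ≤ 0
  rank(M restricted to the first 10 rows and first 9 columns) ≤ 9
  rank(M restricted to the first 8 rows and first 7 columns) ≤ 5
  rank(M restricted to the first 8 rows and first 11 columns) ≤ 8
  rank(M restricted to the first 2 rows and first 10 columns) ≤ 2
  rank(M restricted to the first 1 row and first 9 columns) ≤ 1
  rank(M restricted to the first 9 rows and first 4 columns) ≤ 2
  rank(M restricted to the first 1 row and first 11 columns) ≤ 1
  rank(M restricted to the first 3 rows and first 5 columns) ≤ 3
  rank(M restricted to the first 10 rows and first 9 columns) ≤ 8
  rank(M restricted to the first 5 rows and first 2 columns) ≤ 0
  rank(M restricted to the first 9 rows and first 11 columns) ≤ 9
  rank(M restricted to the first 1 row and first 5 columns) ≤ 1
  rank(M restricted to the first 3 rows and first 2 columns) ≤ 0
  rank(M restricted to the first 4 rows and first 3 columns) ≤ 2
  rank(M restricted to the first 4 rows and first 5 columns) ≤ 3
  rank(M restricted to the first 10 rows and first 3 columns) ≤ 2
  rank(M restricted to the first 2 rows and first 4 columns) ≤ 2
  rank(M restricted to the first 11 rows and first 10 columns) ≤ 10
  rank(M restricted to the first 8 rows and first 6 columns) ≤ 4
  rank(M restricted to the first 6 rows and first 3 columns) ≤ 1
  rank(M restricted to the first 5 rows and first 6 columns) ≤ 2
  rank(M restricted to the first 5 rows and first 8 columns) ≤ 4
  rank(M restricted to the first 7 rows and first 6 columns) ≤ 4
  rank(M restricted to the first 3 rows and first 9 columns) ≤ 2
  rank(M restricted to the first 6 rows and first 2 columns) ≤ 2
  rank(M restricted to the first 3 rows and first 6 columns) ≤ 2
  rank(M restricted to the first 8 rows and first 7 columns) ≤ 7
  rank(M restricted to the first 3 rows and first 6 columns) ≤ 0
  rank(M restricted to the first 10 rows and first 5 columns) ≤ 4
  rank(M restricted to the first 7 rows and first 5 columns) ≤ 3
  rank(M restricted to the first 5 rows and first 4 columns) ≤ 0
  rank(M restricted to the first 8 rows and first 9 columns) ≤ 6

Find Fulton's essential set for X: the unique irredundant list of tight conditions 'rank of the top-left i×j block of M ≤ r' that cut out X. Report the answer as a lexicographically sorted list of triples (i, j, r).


Rank table r_w(11×11) implied by the 40 constraints:

  0  0  0  0  0  0  1  1  1  1  1
  0  0  0  0  0  0  1  2  2  2  2
  0  0  0  0  0  0  1  2  2  3  3
  0  0  0  0  1  1  2  3  3  4  4
  0  0  0  0  1  2  3  4  4  5  5
  1  1  1  1  2  3  4  5  5  6  6
  1  2  2  2  3  4  5  6  6  7  7
  1  2  2  2  3  4  5  6  6  7  8
  1  2  2  2  3  4  5  6  7  8  9
  1  2  2  3  4  5  6  7  8  9  10
  1  2  3  4  5  6  7  8  9  10  11

so w = (7, 8, 10, 5, 6, 1, 2, 11, 9, 4, 3).

ℓ(w)=33; the 6 essential cells (i,j,r):

[(3, 6, 0), (3, 9, 2), (5, 4, 0), (8, 9, 6), (9, 4, 2), (10, 3, 2)]


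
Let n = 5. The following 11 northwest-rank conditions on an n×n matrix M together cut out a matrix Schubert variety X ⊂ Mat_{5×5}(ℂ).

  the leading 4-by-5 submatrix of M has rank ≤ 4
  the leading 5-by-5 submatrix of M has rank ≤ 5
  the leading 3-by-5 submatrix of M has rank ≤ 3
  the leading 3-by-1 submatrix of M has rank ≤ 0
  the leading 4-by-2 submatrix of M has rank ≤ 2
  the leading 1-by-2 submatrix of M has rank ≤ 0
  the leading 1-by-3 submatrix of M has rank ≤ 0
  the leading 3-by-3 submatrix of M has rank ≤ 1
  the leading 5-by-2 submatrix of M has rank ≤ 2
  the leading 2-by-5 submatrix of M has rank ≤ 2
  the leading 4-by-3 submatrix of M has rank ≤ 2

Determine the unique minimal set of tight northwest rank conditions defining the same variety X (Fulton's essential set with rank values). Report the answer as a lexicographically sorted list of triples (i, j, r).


Recovering R(i,j) via the rank-extension bound from the 11 conditions:

  row 1: 0, 0, 0, 1, 1
  row 2: 0, 1, 1, 2, 2
  row 3: 0, 1, 1, 2, 3
  row 4: 1, 2, 2, 3, 4
  row 5: 1, 2, 3, 4, 5

reading off 1-entries of Δ²R: w = (4, 2, 5, 1, 3).

Rothe diagram D(w) (6 cells), 3 SE-corners (essential conditions):

[(1, 3, 0), (3, 1, 0), (3, 3, 1)]


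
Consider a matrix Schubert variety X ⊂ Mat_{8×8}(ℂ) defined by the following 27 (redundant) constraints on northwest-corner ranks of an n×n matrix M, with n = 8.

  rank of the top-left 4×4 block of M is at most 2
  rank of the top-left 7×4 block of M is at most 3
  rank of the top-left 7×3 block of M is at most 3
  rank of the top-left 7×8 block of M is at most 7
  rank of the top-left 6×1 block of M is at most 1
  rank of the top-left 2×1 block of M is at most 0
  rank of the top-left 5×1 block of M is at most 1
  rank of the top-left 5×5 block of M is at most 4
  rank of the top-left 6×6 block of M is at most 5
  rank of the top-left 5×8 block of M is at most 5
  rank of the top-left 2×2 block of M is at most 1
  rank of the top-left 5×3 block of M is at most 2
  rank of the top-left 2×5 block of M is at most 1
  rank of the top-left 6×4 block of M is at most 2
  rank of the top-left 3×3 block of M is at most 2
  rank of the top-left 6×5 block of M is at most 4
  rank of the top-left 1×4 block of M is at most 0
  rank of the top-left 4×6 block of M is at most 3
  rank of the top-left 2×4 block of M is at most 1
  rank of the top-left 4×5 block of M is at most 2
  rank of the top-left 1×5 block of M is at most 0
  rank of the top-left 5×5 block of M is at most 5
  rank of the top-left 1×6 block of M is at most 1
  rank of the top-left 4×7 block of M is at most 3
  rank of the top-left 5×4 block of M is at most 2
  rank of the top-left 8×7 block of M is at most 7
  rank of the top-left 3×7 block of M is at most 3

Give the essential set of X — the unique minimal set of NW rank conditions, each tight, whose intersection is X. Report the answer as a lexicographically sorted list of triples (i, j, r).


Computing R[i][j] = min implied NW-rank bound (n=8, 27 conditions):

  row 1: 0, 0, 0, 0, 0, 1, 1, 1
  row 2: 0, 1, 1, 1, 1, 2, 2, 2
  row 3: 1, 2, 2, 2, 2, 3, 3, 3
  row 4: 1, 2, 2, 2, 2, 3, 3, 4
  row 5: 1, 2, 2, 2, 3, 4, 4, 5
  row 6: 1, 2, 2, 2, 3, 4, 5, 6
  row 7: 1, 2, 3, 3, 4, 5, 6, 7
  row 8: 1, 2, 3, 4, 5, 6, 7, 8

second differences of R give the permutation w = (6, 2, 1, 8, 5, 7, 3, 4).

|D(w)|=14, |Ess(w)|=5:

[(1, 5, 0), (2, 1, 0), (4, 5, 2), (4, 7, 3), (6, 4, 2)]


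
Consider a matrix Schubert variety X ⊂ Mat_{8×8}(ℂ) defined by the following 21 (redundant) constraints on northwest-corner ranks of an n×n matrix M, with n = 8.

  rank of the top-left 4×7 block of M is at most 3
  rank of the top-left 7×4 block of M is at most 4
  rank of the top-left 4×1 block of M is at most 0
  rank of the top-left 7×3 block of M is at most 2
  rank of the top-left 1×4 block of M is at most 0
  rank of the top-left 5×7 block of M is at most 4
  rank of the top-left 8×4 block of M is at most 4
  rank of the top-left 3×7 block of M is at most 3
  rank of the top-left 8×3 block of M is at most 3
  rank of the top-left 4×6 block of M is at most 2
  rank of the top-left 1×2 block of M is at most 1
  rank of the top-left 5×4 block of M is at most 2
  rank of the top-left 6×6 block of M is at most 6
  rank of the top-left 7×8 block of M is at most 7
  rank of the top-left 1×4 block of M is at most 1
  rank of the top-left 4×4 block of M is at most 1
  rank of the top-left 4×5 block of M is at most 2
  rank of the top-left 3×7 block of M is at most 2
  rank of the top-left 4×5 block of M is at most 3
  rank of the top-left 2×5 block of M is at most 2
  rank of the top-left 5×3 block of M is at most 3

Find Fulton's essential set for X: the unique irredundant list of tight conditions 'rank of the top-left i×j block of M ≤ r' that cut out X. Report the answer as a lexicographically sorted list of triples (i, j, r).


Reconstructing r_w from the 21 given conditions:

  i=1: 0  0  0  0  1  1  1  1
  i=2: 0  1  1  1  2  2  2  2
  i=3: 0  1  1  1  2  2  2  3
  i=4: 0  1  1  1  2  2  3  4
  i=5: 1  2  2  2  3  3  4  5
  i=6: 1  2  2  3  4  4  5  6
  i=7: 1  2  2  3  4  5  6  7
  i=8: 1  2  3  4  5  6  7  8

second differences of R give the permutation w = (5, 2, 8, 7, 1, 4, 6, 3).

6 SE-corners of the 16-cell Rothe diagram give Ess(w):

[(1, 4, 0), (3, 7, 2), (4, 1, 0), (4, 4, 1), (4, 6, 2), (7, 3, 2)]


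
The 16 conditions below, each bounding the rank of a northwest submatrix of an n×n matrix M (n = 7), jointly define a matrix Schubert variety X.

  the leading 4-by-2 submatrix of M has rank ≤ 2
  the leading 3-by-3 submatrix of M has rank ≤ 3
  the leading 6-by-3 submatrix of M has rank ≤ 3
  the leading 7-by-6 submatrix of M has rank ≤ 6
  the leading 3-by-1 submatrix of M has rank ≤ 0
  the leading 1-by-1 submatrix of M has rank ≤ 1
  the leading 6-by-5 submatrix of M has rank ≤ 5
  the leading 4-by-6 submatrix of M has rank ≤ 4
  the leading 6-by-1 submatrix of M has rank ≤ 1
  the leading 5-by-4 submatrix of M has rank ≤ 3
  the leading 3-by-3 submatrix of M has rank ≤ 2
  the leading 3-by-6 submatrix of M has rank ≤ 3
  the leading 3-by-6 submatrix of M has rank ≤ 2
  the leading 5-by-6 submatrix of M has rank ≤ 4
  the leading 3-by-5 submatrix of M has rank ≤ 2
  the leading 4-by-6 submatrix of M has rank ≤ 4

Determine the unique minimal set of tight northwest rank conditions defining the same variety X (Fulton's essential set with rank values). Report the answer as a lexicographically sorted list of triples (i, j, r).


The tightest implied rank at each (i,j), from the 16 conditions:

  i=1: 0 | 1 | 1 | 1 | 1 | 1 | 1
  i=2: 0 | 1 | 2 | 2 | 2 | 2 | 2
  i=3: 0 | 1 | 2 | 2 | 2 | 2 | 3
  i=4: 1 | 2 | 3 | 3 | 3 | 3 | 4
  i=5: 1 | 2 | 3 | 3 | 4 | 4 | 5
  i=6: 1 | 2 | 3 | 4 | 5 | 5 | 6
  i=7: 1 | 2 | 3 | 4 | 5 | 6 | 7

the unique w with this rank table is (2, 3, 7, 1, 5, 4, 6).

Rothe diagram D(w) (7 cells), 3 SE-corners (essential conditions):

[(3, 1, 0), (3, 6, 2), (5, 4, 3)]


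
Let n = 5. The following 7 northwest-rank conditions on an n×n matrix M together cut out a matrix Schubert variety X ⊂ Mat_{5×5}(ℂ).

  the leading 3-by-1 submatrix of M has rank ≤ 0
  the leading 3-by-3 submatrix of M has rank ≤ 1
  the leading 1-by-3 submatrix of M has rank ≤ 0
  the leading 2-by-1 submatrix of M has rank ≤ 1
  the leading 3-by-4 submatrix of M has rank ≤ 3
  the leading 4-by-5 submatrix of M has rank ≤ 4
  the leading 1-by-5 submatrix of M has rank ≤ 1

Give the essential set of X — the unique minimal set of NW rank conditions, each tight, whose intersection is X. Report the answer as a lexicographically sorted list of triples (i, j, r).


Reconstructing r_w from the 7 given conditions:

  R[1]: 0, 0, 0, 1, 1
  R[2]: 0, 1, 1, 2, 2
  R[3]: 0, 1, 1, 2, 3
  R[4]: 1, 2, 2, 3, 4
  R[5]: 1, 2, 3, 4, 5

second differences of R give the permutation w = (4, 2, 5, 1, 3).

ℓ(w)=6; the 3 essential cells (i,j,r):

[(1, 3, 0), (3, 1, 0), (3, 3, 1)]


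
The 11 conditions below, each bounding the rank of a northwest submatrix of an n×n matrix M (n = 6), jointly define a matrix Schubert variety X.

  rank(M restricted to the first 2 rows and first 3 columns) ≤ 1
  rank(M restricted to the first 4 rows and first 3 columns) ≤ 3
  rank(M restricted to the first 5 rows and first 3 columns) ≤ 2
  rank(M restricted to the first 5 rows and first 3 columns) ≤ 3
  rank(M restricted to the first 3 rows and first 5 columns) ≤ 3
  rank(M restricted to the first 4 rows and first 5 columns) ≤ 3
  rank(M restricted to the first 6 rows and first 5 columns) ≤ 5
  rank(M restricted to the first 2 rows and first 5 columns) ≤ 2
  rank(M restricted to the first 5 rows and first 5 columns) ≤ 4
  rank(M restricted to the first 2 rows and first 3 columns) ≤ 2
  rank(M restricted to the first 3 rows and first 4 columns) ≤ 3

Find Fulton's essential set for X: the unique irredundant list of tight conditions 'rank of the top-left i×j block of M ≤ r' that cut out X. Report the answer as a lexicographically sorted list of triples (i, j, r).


Recovering R(i,j) via the rank-extension bound from the 11 conditions:

  R[1]: 1, 1, 1, 1, 1, 1
  R[2]: 1, 1, 1, 2, 2, 2
  R[3]: 1, 2, 2, 3, 3, 3
  R[4]: 1, 2, 2, 3, 3, 4
  R[5]: 1, 2, 2, 3, 4, 5
  R[6]: 1, 2, 3, 4, 5, 6

so w = (1, 4, 2, 6, 5, 3).

Fulton essential set (3 of the 5 Rothe cells):

[(2, 3, 1), (4, 5, 3), (5, 3, 2)]
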